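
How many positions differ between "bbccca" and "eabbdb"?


Comparing "bbccca" and "eabbdb" position by position:
  Position 0: 'b' vs 'e' => DIFFER
  Position 1: 'b' vs 'a' => DIFFER
  Position 2: 'c' vs 'b' => DIFFER
  Position 3: 'c' vs 'b' => DIFFER
  Position 4: 'c' vs 'd' => DIFFER
  Position 5: 'a' vs 'b' => DIFFER
Positions that differ: 6

6


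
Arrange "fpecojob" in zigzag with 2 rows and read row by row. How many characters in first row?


Zigzag "fpecojob" into 2 rows:
Placing characters:
  'f' => row 0
  'p' => row 1
  'e' => row 0
  'c' => row 1
  'o' => row 0
  'j' => row 1
  'o' => row 0
  'b' => row 1
Rows:
  Row 0: "feoo"
  Row 1: "pcjb"
First row length: 4

4


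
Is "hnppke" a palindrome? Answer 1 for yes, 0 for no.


Input: hnppke
Reversed: ekppnh
  Compare pos 0 ('h') with pos 5 ('e'): MISMATCH
  Compare pos 1 ('n') with pos 4 ('k'): MISMATCH
  Compare pos 2 ('p') with pos 3 ('p'): match
Result: not a palindrome

0


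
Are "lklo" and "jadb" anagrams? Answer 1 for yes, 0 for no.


Strings: "lklo", "jadb"
Sorted first:  kllo
Sorted second: abdj
Differ at position 0: 'k' vs 'a' => not anagrams

0


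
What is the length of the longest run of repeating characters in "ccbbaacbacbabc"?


Input: "ccbbaacbacbabc"
Scanning for longest run:
  Position 1 ('c'): continues run of 'c', length=2
  Position 2 ('b'): new char, reset run to 1
  Position 3 ('b'): continues run of 'b', length=2
  Position 4 ('a'): new char, reset run to 1
  Position 5 ('a'): continues run of 'a', length=2
  Position 6 ('c'): new char, reset run to 1
  Position 7 ('b'): new char, reset run to 1
  Position 8 ('a'): new char, reset run to 1
  Position 9 ('c'): new char, reset run to 1
  Position 10 ('b'): new char, reset run to 1
  Position 11 ('a'): new char, reset run to 1
  Position 12 ('b'): new char, reset run to 1
  Position 13 ('c'): new char, reset run to 1
Longest run: 'c' with length 2

2


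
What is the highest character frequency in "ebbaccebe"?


Input: ebbaccebe
Character counts:
  'a': 1
  'b': 3
  'c': 2
  'e': 3
Maximum frequency: 3

3


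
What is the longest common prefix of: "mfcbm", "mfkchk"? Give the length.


Words: mfcbm, mfkchk
  Position 0: all 'm' => match
  Position 1: all 'f' => match
  Position 2: ('c', 'k') => mismatch, stop
LCP = "mf" (length 2)

2


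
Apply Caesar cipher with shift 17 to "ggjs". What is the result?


Caesar cipher: shift "ggjs" by 17
  'g' (pos 6) + 17 = pos 23 = 'x'
  'g' (pos 6) + 17 = pos 23 = 'x'
  'j' (pos 9) + 17 = pos 0 = 'a'
  's' (pos 18) + 17 = pos 9 = 'j'
Result: xxaj

xxaj


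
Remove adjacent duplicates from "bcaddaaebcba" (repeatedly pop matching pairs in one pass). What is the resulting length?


Input: bcaddaaebcba
Stack-based adjacent duplicate removal:
  Read 'b': push. Stack: b
  Read 'c': push. Stack: bc
  Read 'a': push. Stack: bca
  Read 'd': push. Stack: bcad
  Read 'd': matches stack top 'd' => pop. Stack: bca
  Read 'a': matches stack top 'a' => pop. Stack: bc
  Read 'a': push. Stack: bca
  Read 'e': push. Stack: bcae
  Read 'b': push. Stack: bcaeb
  Read 'c': push. Stack: bcaebc
  Read 'b': push. Stack: bcaebcb
  Read 'a': push. Stack: bcaebcba
Final stack: "bcaebcba" (length 8)

8


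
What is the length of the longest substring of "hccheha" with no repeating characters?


Input: "hccheha"
Sliding window (track last position of each char):
  Position 0 ('h'): window [0,0] length 1 -- new best
  Position 1 ('c'): window [0,1] length 2 -- new best
  Position 2 ('c'): repeat (last at 1), move window start to 2
  Position 2 ('c'): window [2,2] length 1
  Position 3 ('h'): window [2,3] length 2
  Position 4 ('e'): window [2,4] length 3 -- new best
  Position 5 ('h'): repeat (last at 3), move window start to 4
  Position 5 ('h'): window [4,5] length 2
  Position 6 ('a'): window [4,6] length 3
Longest substring with no repeats: "che" with length 3

3


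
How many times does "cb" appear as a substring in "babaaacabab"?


Searching for "cb" in "babaaacabab"
Scanning each position:
  Position 0: "ba" => no
  Position 1: "ab" => no
  Position 2: "ba" => no
  Position 3: "aa" => no
  Position 4: "aa" => no
  Position 5: "ac" => no
  Position 6: "ca" => no
  Position 7: "ab" => no
  Position 8: "ba" => no
  Position 9: "ab" => no
Total occurrences: 0

0


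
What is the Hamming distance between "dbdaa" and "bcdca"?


Comparing "dbdaa" and "bcdca" position by position:
  Position 0: 'd' vs 'b' => differ
  Position 1: 'b' vs 'c' => differ
  Position 2: 'd' vs 'd' => same
  Position 3: 'a' vs 'c' => differ
  Position 4: 'a' vs 'a' => same
Total differences (Hamming distance): 3

3


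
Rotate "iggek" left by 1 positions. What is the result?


Input: "iggek", rotate left by 1
First 1 characters: "i"
Remaining characters: "ggek"
Concatenate remaining + first: "ggek" + "i" = "ggeki"

ggeki


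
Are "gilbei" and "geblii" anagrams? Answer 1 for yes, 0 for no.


Strings: "gilbei", "geblii"
Sorted first:  begiil
Sorted second: begiil
Sorted forms match => anagrams

1


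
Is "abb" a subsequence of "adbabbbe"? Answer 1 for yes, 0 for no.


Check if "abb" is a subsequence of "adbabbbe"
Greedy scan:
  Position 0 ('a'): matches sub[0] = 'a'
  Position 1 ('d'): no match needed
  Position 2 ('b'): matches sub[1] = 'b'
  Position 3 ('a'): no match needed
  Position 4 ('b'): matches sub[2] = 'b'
  Position 5 ('b'): no match needed
  Position 6 ('b'): no match needed
  Position 7 ('e'): no match needed
All 3 characters matched => is a subsequence

1


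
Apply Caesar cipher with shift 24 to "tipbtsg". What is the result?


Caesar cipher: shift "tipbtsg" by 24
  't' (pos 19) + 24 = pos 17 = 'r'
  'i' (pos 8) + 24 = pos 6 = 'g'
  'p' (pos 15) + 24 = pos 13 = 'n'
  'b' (pos 1) + 24 = pos 25 = 'z'
  't' (pos 19) + 24 = pos 17 = 'r'
  's' (pos 18) + 24 = pos 16 = 'q'
  'g' (pos 6) + 24 = pos 4 = 'e'
Result: rgnzrqe

rgnzrqe


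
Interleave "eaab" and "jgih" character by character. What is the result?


Interleaving "eaab" and "jgih":
  Position 0: 'e' from first, 'j' from second => "ej"
  Position 1: 'a' from first, 'g' from second => "ag"
  Position 2: 'a' from first, 'i' from second => "ai"
  Position 3: 'b' from first, 'h' from second => "bh"
Result: ejagaibh

ejagaibh


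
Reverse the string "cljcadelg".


Input: cljcadelg
Reading characters right to left:
  Position 8: 'g'
  Position 7: 'l'
  Position 6: 'e'
  Position 5: 'd'
  Position 4: 'a'
  Position 3: 'c'
  Position 2: 'j'
  Position 1: 'l'
  Position 0: 'c'
Reversed: gledacjlc

gledacjlc


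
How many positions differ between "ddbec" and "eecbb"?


Comparing "ddbec" and "eecbb" position by position:
  Position 0: 'd' vs 'e' => DIFFER
  Position 1: 'd' vs 'e' => DIFFER
  Position 2: 'b' vs 'c' => DIFFER
  Position 3: 'e' vs 'b' => DIFFER
  Position 4: 'c' vs 'b' => DIFFER
Positions that differ: 5

5


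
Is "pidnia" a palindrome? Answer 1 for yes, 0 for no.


Input: pidnia
Reversed: aindip
  Compare pos 0 ('p') with pos 5 ('a'): MISMATCH
  Compare pos 1 ('i') with pos 4 ('i'): match
  Compare pos 2 ('d') with pos 3 ('n'): MISMATCH
Result: not a palindrome

0


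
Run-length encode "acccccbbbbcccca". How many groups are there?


Input: acccccbbbbcccca
Scanning for consecutive runs:
  Group 1: 'a' x 1 (positions 0-0)
  Group 2: 'c' x 5 (positions 1-5)
  Group 3: 'b' x 4 (positions 6-9)
  Group 4: 'c' x 4 (positions 10-13)
  Group 5: 'a' x 1 (positions 14-14)
Total groups: 5

5


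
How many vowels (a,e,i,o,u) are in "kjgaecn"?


Input: kjgaecn
Checking each character:
  'k' at position 0: consonant
  'j' at position 1: consonant
  'g' at position 2: consonant
  'a' at position 3: vowel (running total: 1)
  'e' at position 4: vowel (running total: 2)
  'c' at position 5: consonant
  'n' at position 6: consonant
Total vowels: 2

2


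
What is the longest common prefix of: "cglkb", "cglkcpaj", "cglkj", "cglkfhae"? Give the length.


Words: cglkb, cglkcpaj, cglkj, cglkfhae
  Position 0: all 'c' => match
  Position 1: all 'g' => match
  Position 2: all 'l' => match
  Position 3: all 'k' => match
  Position 4: ('b', 'c', 'j', 'f') => mismatch, stop
LCP = "cglk" (length 4)

4


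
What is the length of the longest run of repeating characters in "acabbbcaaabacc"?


Input: "acabbbcaaabacc"
Scanning for longest run:
  Position 1 ('c'): new char, reset run to 1
  Position 2 ('a'): new char, reset run to 1
  Position 3 ('b'): new char, reset run to 1
  Position 4 ('b'): continues run of 'b', length=2
  Position 5 ('b'): continues run of 'b', length=3
  Position 6 ('c'): new char, reset run to 1
  Position 7 ('a'): new char, reset run to 1
  Position 8 ('a'): continues run of 'a', length=2
  Position 9 ('a'): continues run of 'a', length=3
  Position 10 ('b'): new char, reset run to 1
  Position 11 ('a'): new char, reset run to 1
  Position 12 ('c'): new char, reset run to 1
  Position 13 ('c'): continues run of 'c', length=2
Longest run: 'b' with length 3

3


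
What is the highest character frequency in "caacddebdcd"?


Input: caacddebdcd
Character counts:
  'a': 2
  'b': 1
  'c': 3
  'd': 4
  'e': 1
Maximum frequency: 4

4


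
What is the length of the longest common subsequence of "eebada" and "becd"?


LCS of "eebada" and "becd"
DP table:
           b    e    c    d
      0    0    0    0    0
  e   0    0    1    1    1
  e   0    0    1    1    1
  b   0    1    1    1    1
  a   0    1    1    1    1
  d   0    1    1    1    2
  a   0    1    1    1    2
LCS length = dp[6][4] = 2

2


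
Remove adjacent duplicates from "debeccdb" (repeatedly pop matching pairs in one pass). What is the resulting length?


Input: debeccdb
Stack-based adjacent duplicate removal:
  Read 'd': push. Stack: d
  Read 'e': push. Stack: de
  Read 'b': push. Stack: deb
  Read 'e': push. Stack: debe
  Read 'c': push. Stack: debec
  Read 'c': matches stack top 'c' => pop. Stack: debe
  Read 'd': push. Stack: debed
  Read 'b': push. Stack: debedb
Final stack: "debedb" (length 6)

6


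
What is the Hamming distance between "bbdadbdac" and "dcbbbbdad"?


Comparing "bbdadbdac" and "dcbbbbdad" position by position:
  Position 0: 'b' vs 'd' => differ
  Position 1: 'b' vs 'c' => differ
  Position 2: 'd' vs 'b' => differ
  Position 3: 'a' vs 'b' => differ
  Position 4: 'd' vs 'b' => differ
  Position 5: 'b' vs 'b' => same
  Position 6: 'd' vs 'd' => same
  Position 7: 'a' vs 'a' => same
  Position 8: 'c' vs 'd' => differ
Total differences (Hamming distance): 6

6


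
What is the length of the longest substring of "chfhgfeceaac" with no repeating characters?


Input: "chfhgfeceaac"
Sliding window (track last position of each char):
  Position 0 ('c'): window [0,0] length 1 -- new best
  Position 1 ('h'): window [0,1] length 2 -- new best
  Position 2 ('f'): window [0,2] length 3 -- new best
  Position 3 ('h'): repeat (last at 1), move window start to 2
  Position 3 ('h'): window [2,3] length 2
  Position 4 ('g'): window [2,4] length 3
  Position 5 ('f'): repeat (last at 2), move window start to 3
  Position 5 ('f'): window [3,5] length 3
  Position 6 ('e'): window [3,6] length 4 -- new best
  Position 7 ('c'): window [3,7] length 5 -- new best
  Position 8 ('e'): repeat (last at 6), move window start to 7
  Position 8 ('e'): window [7,8] length 2
  Position 9 ('a'): window [7,9] length 3
  Position 10 ('a'): repeat (last at 9), move window start to 10
  Position 10 ('a'): window [10,10] length 1
  Position 11 ('c'): window [10,11] length 2
Longest substring with no repeats: "hgfec" with length 5

5


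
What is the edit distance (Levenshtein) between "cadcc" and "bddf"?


Computing edit distance: "cadcc" -> "bddf"
DP table:
           b    d    d    f
      0    1    2    3    4
  c   1    1    2    3    4
  a   2    2    2    3    4
  d   3    3    2    2    3
  c   4    4    3    3    3
  c   5    5    4    4    4
Edit distance = dp[5][4] = 4

4


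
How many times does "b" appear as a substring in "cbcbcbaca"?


Searching for "b" in "cbcbcbaca"
Scanning each position:
  Position 0: "c" => no
  Position 1: "b" => MATCH
  Position 2: "c" => no
  Position 3: "b" => MATCH
  Position 4: "c" => no
  Position 5: "b" => MATCH
  Position 6: "a" => no
  Position 7: "c" => no
  Position 8: "a" => no
Total occurrences: 3

3


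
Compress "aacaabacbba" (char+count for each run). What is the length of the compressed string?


Input: aacaabacbba
Runs:
  'a' x 2 => "a2"
  'c' x 1 => "c1"
  'a' x 2 => "a2"
  'b' x 1 => "b1"
  'a' x 1 => "a1"
  'c' x 1 => "c1"
  'b' x 2 => "b2"
  'a' x 1 => "a1"
Compressed: "a2c1a2b1a1c1b2a1"
Compressed length: 16

16


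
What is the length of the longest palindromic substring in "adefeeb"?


Input: "adefeeb"
Checking substrings for palindromes:
  [2:5] "efe" (len 3) => palindrome
  [4:6] "ee" (len 2) => palindrome
Longest palindromic substring: "efe" with length 3

3


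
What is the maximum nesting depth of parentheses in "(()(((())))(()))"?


Input: "(()(((())))(()))"
Tracking depth:
  Position 0 '(': depth becomes 1
  Position 1 '(': depth becomes 2
  Position 2 ')': depth becomes 1
  Position 3 '(': depth becomes 2
  Position 4 '(': depth becomes 3
  Position 5 '(': depth becomes 4
  Position 6 '(': depth becomes 5
  Position 7 ')': depth becomes 4
  Position 8 ')': depth becomes 3
  Position 9 ')': depth becomes 2
  Position 10 ')': depth becomes 1
  Position 11 '(': depth becomes 2
  Position 12 '(': depth becomes 3
  Position 13 ')': depth becomes 2
  Position 14 ')': depth becomes 1
  Position 15 ')': depth becomes 0
Maximum depth reached: 5

5


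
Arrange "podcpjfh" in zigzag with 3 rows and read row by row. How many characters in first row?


Zigzag "podcpjfh" into 3 rows:
Placing characters:
  'p' => row 0
  'o' => row 1
  'd' => row 2
  'c' => row 1
  'p' => row 0
  'j' => row 1
  'f' => row 2
  'h' => row 1
Rows:
  Row 0: "pp"
  Row 1: "ocjh"
  Row 2: "df"
First row length: 2

2


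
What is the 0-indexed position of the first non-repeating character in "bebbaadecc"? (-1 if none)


Input: bebbaadecc
Character frequencies:
  'a': 2
  'b': 3
  'c': 2
  'd': 1
  'e': 2
Scanning left to right for freq == 1:
  Position 0 ('b'): freq=3, skip
  Position 1 ('e'): freq=2, skip
  Position 2 ('b'): freq=3, skip
  Position 3 ('b'): freq=3, skip
  Position 4 ('a'): freq=2, skip
  Position 5 ('a'): freq=2, skip
  Position 6 ('d'): unique! => answer = 6

6


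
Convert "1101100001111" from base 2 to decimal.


Input: "1101100001111" in base 2
Positional expansion:
  Digit '1' (value 1) x 2^12 = 4096
  Digit '1' (value 1) x 2^11 = 2048
  Digit '0' (value 0) x 2^10 = 0
  Digit '1' (value 1) x 2^9 = 512
  Digit '1' (value 1) x 2^8 = 256
  Digit '0' (value 0) x 2^7 = 0
  Digit '0' (value 0) x 2^6 = 0
  Digit '0' (value 0) x 2^5 = 0
  Digit '0' (value 0) x 2^4 = 0
  Digit '1' (value 1) x 2^3 = 8
  Digit '1' (value 1) x 2^2 = 4
  Digit '1' (value 1) x 2^1 = 2
  Digit '1' (value 1) x 2^0 = 1
Sum = 6927

6927


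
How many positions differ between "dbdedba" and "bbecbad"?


Comparing "dbdedba" and "bbecbad" position by position:
  Position 0: 'd' vs 'b' => DIFFER
  Position 1: 'b' vs 'b' => same
  Position 2: 'd' vs 'e' => DIFFER
  Position 3: 'e' vs 'c' => DIFFER
  Position 4: 'd' vs 'b' => DIFFER
  Position 5: 'b' vs 'a' => DIFFER
  Position 6: 'a' vs 'd' => DIFFER
Positions that differ: 6

6


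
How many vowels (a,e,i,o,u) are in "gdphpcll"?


Input: gdphpcll
Checking each character:
  'g' at position 0: consonant
  'd' at position 1: consonant
  'p' at position 2: consonant
  'h' at position 3: consonant
  'p' at position 4: consonant
  'c' at position 5: consonant
  'l' at position 6: consonant
  'l' at position 7: consonant
Total vowels: 0

0


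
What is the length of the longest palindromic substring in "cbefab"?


Input: "cbefab"
Checking substrings for palindromes:
  No multi-char palindromic substrings found
Longest palindromic substring: "c" with length 1

1


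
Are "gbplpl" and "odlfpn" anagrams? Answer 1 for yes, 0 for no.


Strings: "gbplpl", "odlfpn"
Sorted first:  bgllpp
Sorted second: dflnop
Differ at position 0: 'b' vs 'd' => not anagrams

0


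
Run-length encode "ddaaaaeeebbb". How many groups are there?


Input: ddaaaaeeebbb
Scanning for consecutive runs:
  Group 1: 'd' x 2 (positions 0-1)
  Group 2: 'a' x 4 (positions 2-5)
  Group 3: 'e' x 3 (positions 6-8)
  Group 4: 'b' x 3 (positions 9-11)
Total groups: 4

4


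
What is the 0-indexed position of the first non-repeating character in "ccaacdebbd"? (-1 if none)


Input: ccaacdebbd
Character frequencies:
  'a': 2
  'b': 2
  'c': 3
  'd': 2
  'e': 1
Scanning left to right for freq == 1:
  Position 0 ('c'): freq=3, skip
  Position 1 ('c'): freq=3, skip
  Position 2 ('a'): freq=2, skip
  Position 3 ('a'): freq=2, skip
  Position 4 ('c'): freq=3, skip
  Position 5 ('d'): freq=2, skip
  Position 6 ('e'): unique! => answer = 6

6


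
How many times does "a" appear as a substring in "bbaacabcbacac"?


Searching for "a" in "bbaacabcbacac"
Scanning each position:
  Position 0: "b" => no
  Position 1: "b" => no
  Position 2: "a" => MATCH
  Position 3: "a" => MATCH
  Position 4: "c" => no
  Position 5: "a" => MATCH
  Position 6: "b" => no
  Position 7: "c" => no
  Position 8: "b" => no
  Position 9: "a" => MATCH
  Position 10: "c" => no
  Position 11: "a" => MATCH
  Position 12: "c" => no
Total occurrences: 5

5


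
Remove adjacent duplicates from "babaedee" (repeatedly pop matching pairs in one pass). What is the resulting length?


Input: babaedee
Stack-based adjacent duplicate removal:
  Read 'b': push. Stack: b
  Read 'a': push. Stack: ba
  Read 'b': push. Stack: bab
  Read 'a': push. Stack: baba
  Read 'e': push. Stack: babae
  Read 'd': push. Stack: babaed
  Read 'e': push. Stack: babaede
  Read 'e': matches stack top 'e' => pop. Stack: babaed
Final stack: "babaed" (length 6)

6


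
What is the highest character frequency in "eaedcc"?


Input: eaedcc
Character counts:
  'a': 1
  'c': 2
  'd': 1
  'e': 2
Maximum frequency: 2

2


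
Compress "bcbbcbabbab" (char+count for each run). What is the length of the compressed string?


Input: bcbbcbabbab
Runs:
  'b' x 1 => "b1"
  'c' x 1 => "c1"
  'b' x 2 => "b2"
  'c' x 1 => "c1"
  'b' x 1 => "b1"
  'a' x 1 => "a1"
  'b' x 2 => "b2"
  'a' x 1 => "a1"
  'b' x 1 => "b1"
Compressed: "b1c1b2c1b1a1b2a1b1"
Compressed length: 18

18


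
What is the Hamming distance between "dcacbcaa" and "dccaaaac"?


Comparing "dcacbcaa" and "dccaaaac" position by position:
  Position 0: 'd' vs 'd' => same
  Position 1: 'c' vs 'c' => same
  Position 2: 'a' vs 'c' => differ
  Position 3: 'c' vs 'a' => differ
  Position 4: 'b' vs 'a' => differ
  Position 5: 'c' vs 'a' => differ
  Position 6: 'a' vs 'a' => same
  Position 7: 'a' vs 'c' => differ
Total differences (Hamming distance): 5

5


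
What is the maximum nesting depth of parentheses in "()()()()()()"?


Input: "()()()()()()"
Tracking depth:
  Position 0 '(': depth becomes 1
  Position 1 ')': depth becomes 0
  Position 2 '(': depth becomes 1
  Position 3 ')': depth becomes 0
  Position 4 '(': depth becomes 1
  Position 5 ')': depth becomes 0
  Position 6 '(': depth becomes 1
  Position 7 ')': depth becomes 0
  Position 8 '(': depth becomes 1
  Position 9 ')': depth becomes 0
  Position 10 '(': depth becomes 1
  Position 11 ')': depth becomes 0
Maximum depth reached: 1

1


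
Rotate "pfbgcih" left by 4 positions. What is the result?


Input: "pfbgcih", rotate left by 4
First 4 characters: "pfbg"
Remaining characters: "cih"
Concatenate remaining + first: "cih" + "pfbg" = "cihpfbg"

cihpfbg


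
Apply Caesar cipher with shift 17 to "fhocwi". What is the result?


Caesar cipher: shift "fhocwi" by 17
  'f' (pos 5) + 17 = pos 22 = 'w'
  'h' (pos 7) + 17 = pos 24 = 'y'
  'o' (pos 14) + 17 = pos 5 = 'f'
  'c' (pos 2) + 17 = pos 19 = 't'
  'w' (pos 22) + 17 = pos 13 = 'n'
  'i' (pos 8) + 17 = pos 25 = 'z'
Result: wyftnz

wyftnz


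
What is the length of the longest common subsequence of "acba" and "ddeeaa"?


LCS of "acba" and "ddeeaa"
DP table:
           d    d    e    e    a    a
      0    0    0    0    0    0    0
  a   0    0    0    0    0    1    1
  c   0    0    0    0    0    1    1
  b   0    0    0    0    0    1    1
  a   0    0    0    0    0    1    2
LCS length = dp[4][6] = 2

2


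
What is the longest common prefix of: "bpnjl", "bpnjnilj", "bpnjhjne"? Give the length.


Words: bpnjl, bpnjnilj, bpnjhjne
  Position 0: all 'b' => match
  Position 1: all 'p' => match
  Position 2: all 'n' => match
  Position 3: all 'j' => match
  Position 4: ('l', 'n', 'h') => mismatch, stop
LCP = "bpnj" (length 4)

4


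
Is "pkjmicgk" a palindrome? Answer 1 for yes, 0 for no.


Input: pkjmicgk
Reversed: kgcimjkp
  Compare pos 0 ('p') with pos 7 ('k'): MISMATCH
  Compare pos 1 ('k') with pos 6 ('g'): MISMATCH
  Compare pos 2 ('j') with pos 5 ('c'): MISMATCH
  Compare pos 3 ('m') with pos 4 ('i'): MISMATCH
Result: not a palindrome

0


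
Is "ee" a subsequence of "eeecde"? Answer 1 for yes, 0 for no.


Check if "ee" is a subsequence of "eeecde"
Greedy scan:
  Position 0 ('e'): matches sub[0] = 'e'
  Position 1 ('e'): matches sub[1] = 'e'
  Position 2 ('e'): no match needed
  Position 3 ('c'): no match needed
  Position 4 ('d'): no match needed
  Position 5 ('e'): no match needed
All 2 characters matched => is a subsequence

1


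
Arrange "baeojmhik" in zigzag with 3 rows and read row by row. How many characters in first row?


Zigzag "baeojmhik" into 3 rows:
Placing characters:
  'b' => row 0
  'a' => row 1
  'e' => row 2
  'o' => row 1
  'j' => row 0
  'm' => row 1
  'h' => row 2
  'i' => row 1
  'k' => row 0
Rows:
  Row 0: "bjk"
  Row 1: "aomi"
  Row 2: "eh"
First row length: 3

3


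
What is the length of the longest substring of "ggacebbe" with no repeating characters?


Input: "ggacebbe"
Sliding window (track last position of each char):
  Position 0 ('g'): window [0,0] length 1 -- new best
  Position 1 ('g'): repeat (last at 0), move window start to 1
  Position 1 ('g'): window [1,1] length 1
  Position 2 ('a'): window [1,2] length 2 -- new best
  Position 3 ('c'): window [1,3] length 3 -- new best
  Position 4 ('e'): window [1,4] length 4 -- new best
  Position 5 ('b'): window [1,5] length 5 -- new best
  Position 6 ('b'): repeat (last at 5), move window start to 6
  Position 6 ('b'): window [6,6] length 1
  Position 7 ('e'): window [6,7] length 2
Longest substring with no repeats: "gaceb" with length 5

5


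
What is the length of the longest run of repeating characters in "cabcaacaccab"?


Input: "cabcaacaccab"
Scanning for longest run:
  Position 1 ('a'): new char, reset run to 1
  Position 2 ('b'): new char, reset run to 1
  Position 3 ('c'): new char, reset run to 1
  Position 4 ('a'): new char, reset run to 1
  Position 5 ('a'): continues run of 'a', length=2
  Position 6 ('c'): new char, reset run to 1
  Position 7 ('a'): new char, reset run to 1
  Position 8 ('c'): new char, reset run to 1
  Position 9 ('c'): continues run of 'c', length=2
  Position 10 ('a'): new char, reset run to 1
  Position 11 ('b'): new char, reset run to 1
Longest run: 'a' with length 2

2


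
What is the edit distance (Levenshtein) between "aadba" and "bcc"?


Computing edit distance: "aadba" -> "bcc"
DP table:
           b    c    c
      0    1    2    3
  a   1    1    2    3
  a   2    2    2    3
  d   3    3    3    3
  b   4    3    4    4
  a   5    4    4    5
Edit distance = dp[5][3] = 5

5


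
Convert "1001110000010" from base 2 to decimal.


Input: "1001110000010" in base 2
Positional expansion:
  Digit '1' (value 1) x 2^12 = 4096
  Digit '0' (value 0) x 2^11 = 0
  Digit '0' (value 0) x 2^10 = 0
  Digit '1' (value 1) x 2^9 = 512
  Digit '1' (value 1) x 2^8 = 256
  Digit '1' (value 1) x 2^7 = 128
  Digit '0' (value 0) x 2^6 = 0
  Digit '0' (value 0) x 2^5 = 0
  Digit '0' (value 0) x 2^4 = 0
  Digit '0' (value 0) x 2^3 = 0
  Digit '0' (value 0) x 2^2 = 0
  Digit '1' (value 1) x 2^1 = 2
  Digit '0' (value 0) x 2^0 = 0
Sum = 4994

4994


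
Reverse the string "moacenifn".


Input: moacenifn
Reading characters right to left:
  Position 8: 'n'
  Position 7: 'f'
  Position 6: 'i'
  Position 5: 'n'
  Position 4: 'e'
  Position 3: 'c'
  Position 2: 'a'
  Position 1: 'o'
  Position 0: 'm'
Reversed: nfinecaom

nfinecaom


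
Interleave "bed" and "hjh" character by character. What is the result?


Interleaving "bed" and "hjh":
  Position 0: 'b' from first, 'h' from second => "bh"
  Position 1: 'e' from first, 'j' from second => "ej"
  Position 2: 'd' from first, 'h' from second => "dh"
Result: bhejdh

bhejdh


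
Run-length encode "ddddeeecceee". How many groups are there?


Input: ddddeeecceee
Scanning for consecutive runs:
  Group 1: 'd' x 4 (positions 0-3)
  Group 2: 'e' x 3 (positions 4-6)
  Group 3: 'c' x 2 (positions 7-8)
  Group 4: 'e' x 3 (positions 9-11)
Total groups: 4

4


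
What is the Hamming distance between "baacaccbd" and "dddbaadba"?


Comparing "baacaccbd" and "dddbaadba" position by position:
  Position 0: 'b' vs 'd' => differ
  Position 1: 'a' vs 'd' => differ
  Position 2: 'a' vs 'd' => differ
  Position 3: 'c' vs 'b' => differ
  Position 4: 'a' vs 'a' => same
  Position 5: 'c' vs 'a' => differ
  Position 6: 'c' vs 'd' => differ
  Position 7: 'b' vs 'b' => same
  Position 8: 'd' vs 'a' => differ
Total differences (Hamming distance): 7

7


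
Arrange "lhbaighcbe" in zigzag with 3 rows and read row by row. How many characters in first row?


Zigzag "lhbaighcbe" into 3 rows:
Placing characters:
  'l' => row 0
  'h' => row 1
  'b' => row 2
  'a' => row 1
  'i' => row 0
  'g' => row 1
  'h' => row 2
  'c' => row 1
  'b' => row 0
  'e' => row 1
Rows:
  Row 0: "lib"
  Row 1: "hagce"
  Row 2: "bh"
First row length: 3

3


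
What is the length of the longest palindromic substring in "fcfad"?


Input: "fcfad"
Checking substrings for palindromes:
  [0:3] "fcf" (len 3) => palindrome
Longest palindromic substring: "fcf" with length 3

3


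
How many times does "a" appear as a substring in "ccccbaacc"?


Searching for "a" in "ccccbaacc"
Scanning each position:
  Position 0: "c" => no
  Position 1: "c" => no
  Position 2: "c" => no
  Position 3: "c" => no
  Position 4: "b" => no
  Position 5: "a" => MATCH
  Position 6: "a" => MATCH
  Position 7: "c" => no
  Position 8: "c" => no
Total occurrences: 2

2


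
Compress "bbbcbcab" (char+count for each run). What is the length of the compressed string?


Input: bbbcbcab
Runs:
  'b' x 3 => "b3"
  'c' x 1 => "c1"
  'b' x 1 => "b1"
  'c' x 1 => "c1"
  'a' x 1 => "a1"
  'b' x 1 => "b1"
Compressed: "b3c1b1c1a1b1"
Compressed length: 12

12


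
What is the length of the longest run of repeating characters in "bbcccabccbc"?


Input: "bbcccabccbc"
Scanning for longest run:
  Position 1 ('b'): continues run of 'b', length=2
  Position 2 ('c'): new char, reset run to 1
  Position 3 ('c'): continues run of 'c', length=2
  Position 4 ('c'): continues run of 'c', length=3
  Position 5 ('a'): new char, reset run to 1
  Position 6 ('b'): new char, reset run to 1
  Position 7 ('c'): new char, reset run to 1
  Position 8 ('c'): continues run of 'c', length=2
  Position 9 ('b'): new char, reset run to 1
  Position 10 ('c'): new char, reset run to 1
Longest run: 'c' with length 3

3


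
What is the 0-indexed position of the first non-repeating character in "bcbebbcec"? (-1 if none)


Input: bcbebbcec
Character frequencies:
  'b': 4
  'c': 3
  'e': 2
Scanning left to right for freq == 1:
  Position 0 ('b'): freq=4, skip
  Position 1 ('c'): freq=3, skip
  Position 2 ('b'): freq=4, skip
  Position 3 ('e'): freq=2, skip
  Position 4 ('b'): freq=4, skip
  Position 5 ('b'): freq=4, skip
  Position 6 ('c'): freq=3, skip
  Position 7 ('e'): freq=2, skip
  Position 8 ('c'): freq=3, skip
  No unique character found => answer = -1

-1


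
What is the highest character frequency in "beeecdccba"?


Input: beeecdccba
Character counts:
  'a': 1
  'b': 2
  'c': 3
  'd': 1
  'e': 3
Maximum frequency: 3

3


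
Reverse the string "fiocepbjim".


Input: fiocepbjim
Reading characters right to left:
  Position 9: 'm'
  Position 8: 'i'
  Position 7: 'j'
  Position 6: 'b'
  Position 5: 'p'
  Position 4: 'e'
  Position 3: 'c'
  Position 2: 'o'
  Position 1: 'i'
  Position 0: 'f'
Reversed: mijbpecoif

mijbpecoif


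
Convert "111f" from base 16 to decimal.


Input: "111f" in base 16
Positional expansion:
  Digit '1' (value 1) x 16^3 = 4096
  Digit '1' (value 1) x 16^2 = 256
  Digit '1' (value 1) x 16^1 = 16
  Digit 'f' (value 15) x 16^0 = 15
Sum = 4383

4383


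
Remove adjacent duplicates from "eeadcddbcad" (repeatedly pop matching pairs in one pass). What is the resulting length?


Input: eeadcddbcad
Stack-based adjacent duplicate removal:
  Read 'e': push. Stack: e
  Read 'e': matches stack top 'e' => pop. Stack: (empty)
  Read 'a': push. Stack: a
  Read 'd': push. Stack: ad
  Read 'c': push. Stack: adc
  Read 'd': push. Stack: adcd
  Read 'd': matches stack top 'd' => pop. Stack: adc
  Read 'b': push. Stack: adcb
  Read 'c': push. Stack: adcbc
  Read 'a': push. Stack: adcbca
  Read 'd': push. Stack: adcbcad
Final stack: "adcbcad" (length 7)

7


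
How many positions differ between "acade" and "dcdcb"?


Comparing "acade" and "dcdcb" position by position:
  Position 0: 'a' vs 'd' => DIFFER
  Position 1: 'c' vs 'c' => same
  Position 2: 'a' vs 'd' => DIFFER
  Position 3: 'd' vs 'c' => DIFFER
  Position 4: 'e' vs 'b' => DIFFER
Positions that differ: 4

4


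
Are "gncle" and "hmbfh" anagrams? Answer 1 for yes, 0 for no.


Strings: "gncle", "hmbfh"
Sorted first:  cegln
Sorted second: bfhhm
Differ at position 0: 'c' vs 'b' => not anagrams

0


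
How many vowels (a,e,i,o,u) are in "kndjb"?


Input: kndjb
Checking each character:
  'k' at position 0: consonant
  'n' at position 1: consonant
  'd' at position 2: consonant
  'j' at position 3: consonant
  'b' at position 4: consonant
Total vowels: 0

0


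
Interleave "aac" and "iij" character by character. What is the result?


Interleaving "aac" and "iij":
  Position 0: 'a' from first, 'i' from second => "ai"
  Position 1: 'a' from first, 'i' from second => "ai"
  Position 2: 'c' from first, 'j' from second => "cj"
Result: aiaicj

aiaicj


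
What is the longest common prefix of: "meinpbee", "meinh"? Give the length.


Words: meinpbee, meinh
  Position 0: all 'm' => match
  Position 1: all 'e' => match
  Position 2: all 'i' => match
  Position 3: all 'n' => match
  Position 4: ('p', 'h') => mismatch, stop
LCP = "mein" (length 4)

4


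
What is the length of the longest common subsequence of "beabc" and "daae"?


LCS of "beabc" and "daae"
DP table:
           d    a    a    e
      0    0    0    0    0
  b   0    0    0    0    0
  e   0    0    0    0    1
  a   0    0    1    1    1
  b   0    0    1    1    1
  c   0    0    1    1    1
LCS length = dp[5][4] = 1

1


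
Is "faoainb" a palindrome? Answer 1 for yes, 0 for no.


Input: faoainb
Reversed: bniaoaf
  Compare pos 0 ('f') with pos 6 ('b'): MISMATCH
  Compare pos 1 ('a') with pos 5 ('n'): MISMATCH
  Compare pos 2 ('o') with pos 4 ('i'): MISMATCH
Result: not a palindrome

0


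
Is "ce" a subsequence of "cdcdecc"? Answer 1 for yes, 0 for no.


Check if "ce" is a subsequence of "cdcdecc"
Greedy scan:
  Position 0 ('c'): matches sub[0] = 'c'
  Position 1 ('d'): no match needed
  Position 2 ('c'): no match needed
  Position 3 ('d'): no match needed
  Position 4 ('e'): matches sub[1] = 'e'
  Position 5 ('c'): no match needed
  Position 6 ('c'): no match needed
All 2 characters matched => is a subsequence

1


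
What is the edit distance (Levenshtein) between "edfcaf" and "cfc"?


Computing edit distance: "edfcaf" -> "cfc"
DP table:
           c    f    c
      0    1    2    3
  e   1    1    2    3
  d   2    2    2    3
  f   3    3    2    3
  c   4    3    3    2
  a   5    4    4    3
  f   6    5    4    4
Edit distance = dp[6][3] = 4

4


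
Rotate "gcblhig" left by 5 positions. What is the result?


Input: "gcblhig", rotate left by 5
First 5 characters: "gcblh"
Remaining characters: "ig"
Concatenate remaining + first: "ig" + "gcblh" = "iggcblh"

iggcblh


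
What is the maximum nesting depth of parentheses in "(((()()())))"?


Input: "(((()()())))"
Tracking depth:
  Position 0 '(': depth becomes 1
  Position 1 '(': depth becomes 2
  Position 2 '(': depth becomes 3
  Position 3 '(': depth becomes 4
  Position 4 ')': depth becomes 3
  Position 5 '(': depth becomes 4
  Position 6 ')': depth becomes 3
  Position 7 '(': depth becomes 4
  Position 8 ')': depth becomes 3
  Position 9 ')': depth becomes 2
  Position 10 ')': depth becomes 1
  Position 11 ')': depth becomes 0
Maximum depth reached: 4

4


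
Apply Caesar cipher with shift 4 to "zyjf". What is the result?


Caesar cipher: shift "zyjf" by 4
  'z' (pos 25) + 4 = pos 3 = 'd'
  'y' (pos 24) + 4 = pos 2 = 'c'
  'j' (pos 9) + 4 = pos 13 = 'n'
  'f' (pos 5) + 4 = pos 9 = 'j'
Result: dcnj

dcnj


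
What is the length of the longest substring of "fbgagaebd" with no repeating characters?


Input: "fbgagaebd"
Sliding window (track last position of each char):
  Position 0 ('f'): window [0,0] length 1 -- new best
  Position 1 ('b'): window [0,1] length 2 -- new best
  Position 2 ('g'): window [0,2] length 3 -- new best
  Position 3 ('a'): window [0,3] length 4 -- new best
  Position 4 ('g'): repeat (last at 2), move window start to 3
  Position 4 ('g'): window [3,4] length 2
  Position 5 ('a'): repeat (last at 3), move window start to 4
  Position 5 ('a'): window [4,5] length 2
  Position 6 ('e'): window [4,6] length 3
  Position 7 ('b'): window [4,7] length 4
  Position 8 ('d'): window [4,8] length 5 -- new best
Longest substring with no repeats: "gaebd" with length 5

5


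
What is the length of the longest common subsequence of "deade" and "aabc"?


LCS of "deade" and "aabc"
DP table:
           a    a    b    c
      0    0    0    0    0
  d   0    0    0    0    0
  e   0    0    0    0    0
  a   0    1    1    1    1
  d   0    1    1    1    1
  e   0    1    1    1    1
LCS length = dp[5][4] = 1

1


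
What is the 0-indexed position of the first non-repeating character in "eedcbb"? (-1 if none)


Input: eedcbb
Character frequencies:
  'b': 2
  'c': 1
  'd': 1
  'e': 2
Scanning left to right for freq == 1:
  Position 0 ('e'): freq=2, skip
  Position 1 ('e'): freq=2, skip
  Position 2 ('d'): unique! => answer = 2

2


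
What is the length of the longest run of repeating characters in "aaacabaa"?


Input: "aaacabaa"
Scanning for longest run:
  Position 1 ('a'): continues run of 'a', length=2
  Position 2 ('a'): continues run of 'a', length=3
  Position 3 ('c'): new char, reset run to 1
  Position 4 ('a'): new char, reset run to 1
  Position 5 ('b'): new char, reset run to 1
  Position 6 ('a'): new char, reset run to 1
  Position 7 ('a'): continues run of 'a', length=2
Longest run: 'a' with length 3

3


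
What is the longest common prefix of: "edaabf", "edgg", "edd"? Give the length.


Words: edaabf, edgg, edd
  Position 0: all 'e' => match
  Position 1: all 'd' => match
  Position 2: ('a', 'g', 'd') => mismatch, stop
LCP = "ed" (length 2)

2


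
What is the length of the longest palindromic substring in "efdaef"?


Input: "efdaef"
Checking substrings for palindromes:
  No multi-char palindromic substrings found
Longest palindromic substring: "e" with length 1

1


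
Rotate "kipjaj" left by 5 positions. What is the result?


Input: "kipjaj", rotate left by 5
First 5 characters: "kipja"
Remaining characters: "j"
Concatenate remaining + first: "j" + "kipja" = "jkipja"

jkipja


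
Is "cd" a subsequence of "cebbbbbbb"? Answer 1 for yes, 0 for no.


Check if "cd" is a subsequence of "cebbbbbbb"
Greedy scan:
  Position 0 ('c'): matches sub[0] = 'c'
  Position 1 ('e'): no match needed
  Position 2 ('b'): no match needed
  Position 3 ('b'): no match needed
  Position 4 ('b'): no match needed
  Position 5 ('b'): no match needed
  Position 6 ('b'): no match needed
  Position 7 ('b'): no match needed
  Position 8 ('b'): no match needed
Only matched 1/2 characters => not a subsequence

0


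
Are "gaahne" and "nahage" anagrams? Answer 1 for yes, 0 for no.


Strings: "gaahne", "nahage"
Sorted first:  aaeghn
Sorted second: aaeghn
Sorted forms match => anagrams

1


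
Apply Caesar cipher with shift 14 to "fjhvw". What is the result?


Caesar cipher: shift "fjhvw" by 14
  'f' (pos 5) + 14 = pos 19 = 't'
  'j' (pos 9) + 14 = pos 23 = 'x'
  'h' (pos 7) + 14 = pos 21 = 'v'
  'v' (pos 21) + 14 = pos 9 = 'j'
  'w' (pos 22) + 14 = pos 10 = 'k'
Result: txvjk

txvjk


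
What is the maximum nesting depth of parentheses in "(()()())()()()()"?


Input: "(()()())()()()()"
Tracking depth:
  Position 0 '(': depth becomes 1
  Position 1 '(': depth becomes 2
  Position 2 ')': depth becomes 1
  Position 3 '(': depth becomes 2
  Position 4 ')': depth becomes 1
  Position 5 '(': depth becomes 2
  Position 6 ')': depth becomes 1
  Position 7 ')': depth becomes 0
  Position 8 '(': depth becomes 1
  Position 9 ')': depth becomes 0
  Position 10 '(': depth becomes 1
  Position 11 ')': depth becomes 0
  Position 12 '(': depth becomes 1
  Position 13 ')': depth becomes 0
  Position 14 '(': depth becomes 1
  Position 15 ')': depth becomes 0
Maximum depth reached: 2

2


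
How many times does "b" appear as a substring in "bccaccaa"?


Searching for "b" in "bccaccaa"
Scanning each position:
  Position 0: "b" => MATCH
  Position 1: "c" => no
  Position 2: "c" => no
  Position 3: "a" => no
  Position 4: "c" => no
  Position 5: "c" => no
  Position 6: "a" => no
  Position 7: "a" => no
Total occurrences: 1

1


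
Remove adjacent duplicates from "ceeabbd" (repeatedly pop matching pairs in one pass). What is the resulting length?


Input: ceeabbd
Stack-based adjacent duplicate removal:
  Read 'c': push. Stack: c
  Read 'e': push. Stack: ce
  Read 'e': matches stack top 'e' => pop. Stack: c
  Read 'a': push. Stack: ca
  Read 'b': push. Stack: cab
  Read 'b': matches stack top 'b' => pop. Stack: ca
  Read 'd': push. Stack: cad
Final stack: "cad" (length 3)

3


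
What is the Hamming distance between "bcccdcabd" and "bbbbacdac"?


Comparing "bcccdcabd" and "bbbbacdac" position by position:
  Position 0: 'b' vs 'b' => same
  Position 1: 'c' vs 'b' => differ
  Position 2: 'c' vs 'b' => differ
  Position 3: 'c' vs 'b' => differ
  Position 4: 'd' vs 'a' => differ
  Position 5: 'c' vs 'c' => same
  Position 6: 'a' vs 'd' => differ
  Position 7: 'b' vs 'a' => differ
  Position 8: 'd' vs 'c' => differ
Total differences (Hamming distance): 7

7


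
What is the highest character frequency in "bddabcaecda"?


Input: bddabcaecda
Character counts:
  'a': 3
  'b': 2
  'c': 2
  'd': 3
  'e': 1
Maximum frequency: 3

3


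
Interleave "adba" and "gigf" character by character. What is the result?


Interleaving "adba" and "gigf":
  Position 0: 'a' from first, 'g' from second => "ag"
  Position 1: 'd' from first, 'i' from second => "di"
  Position 2: 'b' from first, 'g' from second => "bg"
  Position 3: 'a' from first, 'f' from second => "af"
Result: agdibgaf

agdibgaf


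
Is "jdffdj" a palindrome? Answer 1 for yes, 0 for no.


Input: jdffdj
Reversed: jdffdj
  Compare pos 0 ('j') with pos 5 ('j'): match
  Compare pos 1 ('d') with pos 4 ('d'): match
  Compare pos 2 ('f') with pos 3 ('f'): match
Result: palindrome

1


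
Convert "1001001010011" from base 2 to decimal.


Input: "1001001010011" in base 2
Positional expansion:
  Digit '1' (value 1) x 2^12 = 4096
  Digit '0' (value 0) x 2^11 = 0
  Digit '0' (value 0) x 2^10 = 0
  Digit '1' (value 1) x 2^9 = 512
  Digit '0' (value 0) x 2^8 = 0
  Digit '0' (value 0) x 2^7 = 0
  Digit '1' (value 1) x 2^6 = 64
  Digit '0' (value 0) x 2^5 = 0
  Digit '1' (value 1) x 2^4 = 16
  Digit '0' (value 0) x 2^3 = 0
  Digit '0' (value 0) x 2^2 = 0
  Digit '1' (value 1) x 2^1 = 2
  Digit '1' (value 1) x 2^0 = 1
Sum = 4691

4691
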